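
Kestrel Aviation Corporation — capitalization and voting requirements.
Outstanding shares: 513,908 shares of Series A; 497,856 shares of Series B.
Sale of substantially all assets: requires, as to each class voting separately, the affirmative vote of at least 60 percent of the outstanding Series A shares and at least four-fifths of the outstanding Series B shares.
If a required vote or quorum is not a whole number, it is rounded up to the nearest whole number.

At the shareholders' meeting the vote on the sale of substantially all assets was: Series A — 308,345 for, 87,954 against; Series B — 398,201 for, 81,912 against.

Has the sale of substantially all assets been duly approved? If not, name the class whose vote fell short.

Series A: 3/5 of 513908 = 308344.80, rounded up to 308345; 308,345 required, 308,345 in favor — approved.
Series B: 4/5 of 497856 = 398284.80, rounded up to 398285; 398,285 required, 398,201 in favor — not approved.

Not approved — the Series B shares did not give the required vote.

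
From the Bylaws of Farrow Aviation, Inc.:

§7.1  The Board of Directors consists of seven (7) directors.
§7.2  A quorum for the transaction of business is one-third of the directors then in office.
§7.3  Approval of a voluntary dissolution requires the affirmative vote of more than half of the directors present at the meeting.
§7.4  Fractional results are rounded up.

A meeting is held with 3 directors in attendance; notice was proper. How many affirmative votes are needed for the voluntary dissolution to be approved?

The voluntary dissolution requires a majority of the directors present (3).
A majority of 3 is 2.

2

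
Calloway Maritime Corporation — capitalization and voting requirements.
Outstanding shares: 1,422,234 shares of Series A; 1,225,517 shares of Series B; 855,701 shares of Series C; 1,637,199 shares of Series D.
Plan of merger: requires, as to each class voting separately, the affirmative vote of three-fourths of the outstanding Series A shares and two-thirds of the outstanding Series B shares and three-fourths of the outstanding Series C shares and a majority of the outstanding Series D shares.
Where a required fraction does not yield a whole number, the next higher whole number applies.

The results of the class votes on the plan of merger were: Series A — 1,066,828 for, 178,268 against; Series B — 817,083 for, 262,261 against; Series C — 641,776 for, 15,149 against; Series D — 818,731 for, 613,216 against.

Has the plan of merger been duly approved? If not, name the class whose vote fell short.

Series A: 3/4 of 1422234 = 1066675.50, rounded up to 1066676; 1,066,676 required, 1,066,828 in favor — approved.
Series B: 2/3 of 1225517 = 817011.33, rounded up to 817012; 817,012 required, 817,083 in favor — approved.
Series C: 3/4 of 855701 = 641775.75, rounded up to 641776; 641,776 required, 641,776 in favor — approved.
Series D: a majority of 1637199 is 818600; 818,600 required, 818,731 in favor — approved.

Approved — every class gave the required vote.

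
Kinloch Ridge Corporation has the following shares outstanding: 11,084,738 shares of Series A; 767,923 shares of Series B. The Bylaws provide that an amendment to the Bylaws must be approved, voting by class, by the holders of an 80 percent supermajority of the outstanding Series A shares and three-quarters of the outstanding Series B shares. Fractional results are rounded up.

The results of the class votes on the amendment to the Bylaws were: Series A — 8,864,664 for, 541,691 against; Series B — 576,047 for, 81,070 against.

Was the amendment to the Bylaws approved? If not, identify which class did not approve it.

Not approved — the Series A shares did not give the required vote.

Series A: 4/5 of 11084738 = 8867790.40, rounded up to 8867791; 8,867,791 required, 8,864,664 in favor — not approved.
Series B: 3/4 of 767923 = 575942.25, rounded up to 575943; 575,943 required, 576,047 in favor — approved.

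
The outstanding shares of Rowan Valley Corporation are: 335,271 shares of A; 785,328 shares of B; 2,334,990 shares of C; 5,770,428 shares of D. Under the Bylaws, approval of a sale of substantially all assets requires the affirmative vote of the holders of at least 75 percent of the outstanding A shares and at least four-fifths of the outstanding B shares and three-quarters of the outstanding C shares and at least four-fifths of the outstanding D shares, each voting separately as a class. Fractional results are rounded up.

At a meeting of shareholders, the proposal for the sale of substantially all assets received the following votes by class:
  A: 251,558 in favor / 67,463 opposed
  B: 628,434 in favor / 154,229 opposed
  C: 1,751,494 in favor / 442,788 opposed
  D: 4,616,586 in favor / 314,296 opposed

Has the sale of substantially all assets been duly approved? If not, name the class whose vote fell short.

Approved — every class gave the required vote.

A: 3/4 of 335271 = 251453.25, rounded up to 251454; 251,454 required, 251,558 in favor — approved.
B: 4/5 of 785328 = 628262.40, rounded up to 628263; 628,263 required, 628,434 in favor — approved.
C: 3/4 of 2334990 = 1751242.50, rounded up to 1751243; 1,751,243 required, 1,751,494 in favor — approved.
D: 4/5 of 5770428 = 4616342.40, rounded up to 4616343; 4,616,343 required, 4,616,586 in favor — approved.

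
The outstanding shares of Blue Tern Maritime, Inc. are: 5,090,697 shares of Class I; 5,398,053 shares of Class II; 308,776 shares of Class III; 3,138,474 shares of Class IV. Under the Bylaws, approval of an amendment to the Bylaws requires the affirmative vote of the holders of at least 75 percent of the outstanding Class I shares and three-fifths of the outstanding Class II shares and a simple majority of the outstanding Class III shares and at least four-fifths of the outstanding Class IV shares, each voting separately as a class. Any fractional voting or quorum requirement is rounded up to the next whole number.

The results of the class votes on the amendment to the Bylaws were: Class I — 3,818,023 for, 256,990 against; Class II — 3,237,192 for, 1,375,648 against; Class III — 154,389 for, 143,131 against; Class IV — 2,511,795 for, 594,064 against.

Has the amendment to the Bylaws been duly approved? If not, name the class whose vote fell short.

Class I: 3/4 of 5090697 = 3818022.75, rounded up to 3818023; 3,818,023 required, 3,818,023 in favor — approved.
Class II: 3/5 of 5398053 = 3238831.80, rounded up to 3238832; 3,238,832 required, 3,237,192 in favor — not approved.
Class III: a majority of 308776 is 154389; 154,389 required, 154,389 in favor — approved.
Class IV: 4/5 of 3138474 = 2510779.20, rounded up to 2510780; 2,510,780 required, 2,511,795 in favor — approved.

Not approved — the Class II shares did not give the required vote.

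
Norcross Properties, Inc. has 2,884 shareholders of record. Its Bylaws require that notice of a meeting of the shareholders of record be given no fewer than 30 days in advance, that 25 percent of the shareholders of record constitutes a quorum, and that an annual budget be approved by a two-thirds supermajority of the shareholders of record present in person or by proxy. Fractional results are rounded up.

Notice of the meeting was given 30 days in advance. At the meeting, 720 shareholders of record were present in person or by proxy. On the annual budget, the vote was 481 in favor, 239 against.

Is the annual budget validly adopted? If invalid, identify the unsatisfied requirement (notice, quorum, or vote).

Invalid — quorum requirement not satisfied.

Notice: 30 days given; 30 required. Satisfied.
Quorum: 25% of 2,884 = 721; 720 present. Not satisfied.
Vote: requires two-thirds of those present (720); 2/3 of 720 = 480, so 480 needed; 481 in favor. Satisfied.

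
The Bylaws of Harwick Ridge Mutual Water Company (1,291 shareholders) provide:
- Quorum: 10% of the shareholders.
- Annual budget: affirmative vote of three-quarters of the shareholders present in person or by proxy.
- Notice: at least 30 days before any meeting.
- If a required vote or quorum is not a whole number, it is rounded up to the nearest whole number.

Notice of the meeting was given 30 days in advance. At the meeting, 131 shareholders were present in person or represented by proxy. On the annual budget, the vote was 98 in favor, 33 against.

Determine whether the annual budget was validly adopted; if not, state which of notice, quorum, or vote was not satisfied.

Invalid — vote requirement not satisfied.

Notice: 30 days given; 30 required. Satisfied.
Quorum: 10% of 1,291 = 129.10, rounded up to 130; 131 present. Satisfied.
Vote: requires three-fourths of those present (131); 3/4 of 131 = 98.25, rounded up to 99, so 99 needed; 98 in favor. Not satisfied.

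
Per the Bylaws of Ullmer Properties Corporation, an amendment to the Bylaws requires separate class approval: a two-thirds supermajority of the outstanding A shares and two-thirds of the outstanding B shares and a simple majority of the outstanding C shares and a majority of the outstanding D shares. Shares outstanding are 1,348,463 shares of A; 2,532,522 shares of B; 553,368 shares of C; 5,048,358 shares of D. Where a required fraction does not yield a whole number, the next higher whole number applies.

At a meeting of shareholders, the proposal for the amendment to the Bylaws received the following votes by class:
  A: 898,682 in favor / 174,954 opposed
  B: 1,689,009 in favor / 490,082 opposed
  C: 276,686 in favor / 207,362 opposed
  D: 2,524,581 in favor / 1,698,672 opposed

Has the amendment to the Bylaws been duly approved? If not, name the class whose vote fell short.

Not approved — the A shares did not give the required vote.

A: 2/3 of 1348463 = 898975.33, rounded up to 898976; 898,976 required, 898,682 in favor — not approved.
B: 2/3 of 2532522 = 1688348; 1,688,348 required, 1,689,009 in favor — approved.
C: a majority of 553368 is 276685; 276,685 required, 276,686 in favor — approved.
D: a majority of 5048358 is 2524180; 2,524,180 required, 2,524,581 in favor — approved.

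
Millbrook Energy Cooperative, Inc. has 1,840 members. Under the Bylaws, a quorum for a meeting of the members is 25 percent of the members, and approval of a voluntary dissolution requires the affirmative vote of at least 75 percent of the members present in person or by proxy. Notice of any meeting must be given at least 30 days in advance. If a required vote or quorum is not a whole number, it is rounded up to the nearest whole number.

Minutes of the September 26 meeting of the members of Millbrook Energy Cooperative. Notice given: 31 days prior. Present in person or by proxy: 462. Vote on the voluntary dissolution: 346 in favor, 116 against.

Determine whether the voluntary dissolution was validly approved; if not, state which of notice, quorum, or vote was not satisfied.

Invalid — vote requirement not satisfied.

Notice: 31 days given; 30 required. Satisfied.
Quorum: 25% of 1,840 = 460; 462 present. Satisfied.
Vote: requires three-fourths of those present (462); 3/4 of 462 = 346.50, rounded up to 347, so 347 needed; 346 in favor. Not satisfied.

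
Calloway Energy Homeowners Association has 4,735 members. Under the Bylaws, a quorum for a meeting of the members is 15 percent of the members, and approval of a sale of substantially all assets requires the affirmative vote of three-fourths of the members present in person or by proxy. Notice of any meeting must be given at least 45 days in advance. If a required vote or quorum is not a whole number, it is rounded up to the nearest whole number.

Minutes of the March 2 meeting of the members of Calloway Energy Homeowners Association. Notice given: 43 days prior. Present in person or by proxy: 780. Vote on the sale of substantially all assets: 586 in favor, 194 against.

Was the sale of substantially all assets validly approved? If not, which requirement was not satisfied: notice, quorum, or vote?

Notice: 43 days given; 45 required. Not satisfied.
Quorum: 15% of 4,735 = 710.25, rounded up to 711; 780 present. Satisfied.
Vote: requires three-fourths of those present (780); 3/4 of 780 = 585, so 585 needed; 586 in favor. Satisfied.

Invalid — notice requirement not satisfied.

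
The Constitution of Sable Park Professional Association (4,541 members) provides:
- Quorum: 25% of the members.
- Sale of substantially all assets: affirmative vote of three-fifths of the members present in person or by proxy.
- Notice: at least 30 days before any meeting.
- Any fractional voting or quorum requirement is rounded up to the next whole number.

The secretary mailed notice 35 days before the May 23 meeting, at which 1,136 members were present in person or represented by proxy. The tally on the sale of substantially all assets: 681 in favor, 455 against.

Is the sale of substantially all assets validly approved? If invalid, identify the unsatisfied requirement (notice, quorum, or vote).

Invalid — vote requirement not satisfied.

Notice: 35 days given; 30 required. Satisfied.
Quorum: 25% of 4,541 = 1,135.25, rounded up to 1,136; 1,136 present. Satisfied.
Vote: requires three-fifths of those present (1,136); 3/5 of 1136 = 681.60, rounded up to 682, so 682 needed; 681 in favor. Not satisfied.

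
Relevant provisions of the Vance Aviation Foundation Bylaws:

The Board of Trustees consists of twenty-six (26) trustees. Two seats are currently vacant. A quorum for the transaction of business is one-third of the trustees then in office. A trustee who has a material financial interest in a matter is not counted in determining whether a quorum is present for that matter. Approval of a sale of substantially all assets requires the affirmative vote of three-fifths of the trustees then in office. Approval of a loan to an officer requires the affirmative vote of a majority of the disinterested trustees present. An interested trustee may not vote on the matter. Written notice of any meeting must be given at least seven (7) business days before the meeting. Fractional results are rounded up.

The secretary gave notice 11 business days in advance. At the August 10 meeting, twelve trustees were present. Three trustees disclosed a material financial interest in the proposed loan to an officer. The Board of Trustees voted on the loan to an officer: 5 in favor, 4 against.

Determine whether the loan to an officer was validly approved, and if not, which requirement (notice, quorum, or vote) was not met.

Notice: 11 business days given; 7 required (11 ≥ 7). Satisfied.
Quorum: 12 present, but the 3 interested trustees do not count, leaving 9. Quorum is 8. Satisfied.
Vote: the loan to an officer requires a majority of the disinterested trustees present (12 − 3 = 9). A majority of 9 is 5, so 5 affirmative votes are needed; 5 voted in favor. Satisfied.

Valid — all requirements satisfied.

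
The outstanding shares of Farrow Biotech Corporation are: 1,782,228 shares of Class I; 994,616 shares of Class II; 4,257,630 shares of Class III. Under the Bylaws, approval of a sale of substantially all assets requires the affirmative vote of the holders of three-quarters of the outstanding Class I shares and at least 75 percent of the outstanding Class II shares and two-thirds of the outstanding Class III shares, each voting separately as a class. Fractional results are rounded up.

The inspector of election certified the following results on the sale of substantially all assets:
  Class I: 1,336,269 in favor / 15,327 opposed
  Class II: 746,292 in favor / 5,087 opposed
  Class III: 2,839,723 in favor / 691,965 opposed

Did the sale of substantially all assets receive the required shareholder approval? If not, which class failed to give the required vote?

Class I: 3/4 of 1782228 = 1336671; 1,336,671 required, 1,336,269 in favor — not approved.
Class II: 3/4 of 994616 = 745962; 745,962 required, 746,292 in favor — approved.
Class III: 2/3 of 4257630 = 2838420; 2,838,420 required, 2,839,723 in favor — approved.

Not approved — the Class I shares did not give the required vote.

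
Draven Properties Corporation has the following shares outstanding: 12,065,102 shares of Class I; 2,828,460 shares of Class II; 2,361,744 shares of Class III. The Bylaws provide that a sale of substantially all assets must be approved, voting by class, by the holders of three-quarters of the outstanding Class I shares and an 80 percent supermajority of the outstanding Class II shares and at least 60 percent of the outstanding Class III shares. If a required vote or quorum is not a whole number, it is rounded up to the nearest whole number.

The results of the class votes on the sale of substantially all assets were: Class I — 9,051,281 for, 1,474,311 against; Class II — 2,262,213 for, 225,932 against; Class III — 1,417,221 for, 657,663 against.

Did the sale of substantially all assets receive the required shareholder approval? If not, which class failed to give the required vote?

Class I: 3/4 of 12065102 = 9048826.50, rounded up to 9048827; 9,048,827 required, 9,051,281 in favor — approved.
Class II: 4/5 of 2828460 = 2262768; 2,262,768 required, 2,262,213 in favor — not approved.
Class III: 3/5 of 2361744 = 1417046.40, rounded up to 1417047; 1,417,047 required, 1,417,221 in favor — approved.

Not approved — the Class II shares did not give the required vote.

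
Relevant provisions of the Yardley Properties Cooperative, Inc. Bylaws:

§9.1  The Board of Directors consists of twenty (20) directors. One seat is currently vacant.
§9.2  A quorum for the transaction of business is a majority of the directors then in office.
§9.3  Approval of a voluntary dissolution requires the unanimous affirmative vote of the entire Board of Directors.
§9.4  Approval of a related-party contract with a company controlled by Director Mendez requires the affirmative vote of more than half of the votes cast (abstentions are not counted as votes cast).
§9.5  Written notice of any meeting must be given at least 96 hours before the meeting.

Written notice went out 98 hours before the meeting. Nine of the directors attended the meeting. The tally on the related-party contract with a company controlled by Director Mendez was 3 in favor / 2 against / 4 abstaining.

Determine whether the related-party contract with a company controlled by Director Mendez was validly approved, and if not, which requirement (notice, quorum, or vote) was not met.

Notice: 98 hours given; 96 required (98 ≥ 96). Satisfied.
Quorum: 9 present; quorum is 10. Not satisfied.
Vote: the related-party contract with a company controlled by Director Mendez requires a majority of the votes cast (9 present − 4 abstaining = 5). A majority of 5 is 3, so 3 affirmative votes are needed; 3 voted in favor. Satisfied. (Moot — without a quorum no business can be validly transacted.)

Invalid — quorum requirement not satisfied.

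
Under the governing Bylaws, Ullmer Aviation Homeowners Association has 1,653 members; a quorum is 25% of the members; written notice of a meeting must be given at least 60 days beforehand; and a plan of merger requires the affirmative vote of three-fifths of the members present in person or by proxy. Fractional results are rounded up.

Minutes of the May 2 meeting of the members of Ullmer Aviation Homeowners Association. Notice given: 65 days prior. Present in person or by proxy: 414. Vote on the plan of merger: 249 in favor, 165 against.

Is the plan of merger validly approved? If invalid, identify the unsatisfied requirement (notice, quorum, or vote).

Notice: 65 days given; 60 required. Satisfied.
Quorum: 25% of 1,653 = 413.25, rounded up to 414; 414 present. Satisfied.
Vote: requires three-fifths of those present (414); 3/5 of 414 = 248.40, rounded up to 249, so 249 needed; 249 in favor. Satisfied.

Valid — all requirements satisfied.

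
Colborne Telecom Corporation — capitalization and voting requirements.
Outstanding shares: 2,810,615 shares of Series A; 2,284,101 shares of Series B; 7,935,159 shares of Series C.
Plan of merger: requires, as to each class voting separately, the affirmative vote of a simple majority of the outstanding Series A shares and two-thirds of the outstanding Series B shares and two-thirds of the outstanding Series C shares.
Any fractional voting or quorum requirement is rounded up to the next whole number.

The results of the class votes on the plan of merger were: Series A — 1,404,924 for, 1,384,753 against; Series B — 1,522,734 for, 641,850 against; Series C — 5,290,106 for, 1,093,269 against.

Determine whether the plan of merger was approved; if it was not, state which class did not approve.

Series A: a majority of 2810615 is 1405308; 1,405,308 required, 1,404,924 in favor — not approved.
Series B: 2/3 of 2284101 = 1522734; 1,522,734 required, 1,522,734 in favor — approved.
Series C: 2/3 of 7935159 = 5290106; 5,290,106 required, 5,290,106 in favor — approved.

Not approved — the Series A shares did not give the required vote.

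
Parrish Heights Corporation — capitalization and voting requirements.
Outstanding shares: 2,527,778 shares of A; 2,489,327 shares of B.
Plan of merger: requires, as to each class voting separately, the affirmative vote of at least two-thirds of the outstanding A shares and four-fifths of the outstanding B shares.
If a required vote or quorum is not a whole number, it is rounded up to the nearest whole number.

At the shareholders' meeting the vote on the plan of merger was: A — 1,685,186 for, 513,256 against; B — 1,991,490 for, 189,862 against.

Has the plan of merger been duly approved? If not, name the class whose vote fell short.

Approved — every class gave the required vote.

A: 2/3 of 2527778 = 1685185.33, rounded up to 1685186; 1,685,186 required, 1,685,186 in favor — approved.
B: 4/5 of 2489327 = 1991461.60, rounded up to 1991462; 1,991,462 required, 1,991,490 in favor — approved.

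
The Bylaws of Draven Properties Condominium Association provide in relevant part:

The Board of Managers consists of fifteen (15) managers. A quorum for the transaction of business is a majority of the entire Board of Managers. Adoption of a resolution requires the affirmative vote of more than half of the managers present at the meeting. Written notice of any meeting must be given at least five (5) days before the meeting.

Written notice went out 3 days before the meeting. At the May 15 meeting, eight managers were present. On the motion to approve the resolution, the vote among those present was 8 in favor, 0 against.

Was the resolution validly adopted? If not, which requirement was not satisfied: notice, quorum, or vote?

Notice: 3 days given; 5 required (3 < 5). Not satisfied.
Quorum: 8 present; quorum is 8. Satisfied.
Vote: the resolution requires a majority of the managers present (8). A majority of 8 is 5, so 5 affirmative votes are needed; 8 voted in favor. Satisfied.

Invalid — notice requirement not satisfied.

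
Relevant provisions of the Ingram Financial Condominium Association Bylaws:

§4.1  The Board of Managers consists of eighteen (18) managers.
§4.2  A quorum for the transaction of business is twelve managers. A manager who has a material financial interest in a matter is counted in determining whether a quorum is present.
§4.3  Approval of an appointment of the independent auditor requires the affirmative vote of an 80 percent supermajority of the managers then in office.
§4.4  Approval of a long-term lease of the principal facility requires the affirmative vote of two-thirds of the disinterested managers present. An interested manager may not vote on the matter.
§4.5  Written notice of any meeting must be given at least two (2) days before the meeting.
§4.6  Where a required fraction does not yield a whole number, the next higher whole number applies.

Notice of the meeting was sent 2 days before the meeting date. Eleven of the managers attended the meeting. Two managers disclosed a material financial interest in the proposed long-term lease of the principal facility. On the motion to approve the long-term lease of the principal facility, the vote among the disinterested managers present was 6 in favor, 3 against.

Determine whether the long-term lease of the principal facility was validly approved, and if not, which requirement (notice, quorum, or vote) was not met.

Notice: 2 days given; 2 required (2 ≥ 2). Satisfied.
Quorum: 11 present (interested managers count toward quorum); quorum is 12. Not satisfied.
Vote: the long-term lease of the principal facility requires two-thirds of the disinterested managers present (11 − 2 = 9). 2/3 of 9 = 6, so 6 affirmative votes are needed; 6 voted in favor. Satisfied. (Moot — without a quorum no business can be validly transacted.)

Invalid — quorum requirement not satisfied.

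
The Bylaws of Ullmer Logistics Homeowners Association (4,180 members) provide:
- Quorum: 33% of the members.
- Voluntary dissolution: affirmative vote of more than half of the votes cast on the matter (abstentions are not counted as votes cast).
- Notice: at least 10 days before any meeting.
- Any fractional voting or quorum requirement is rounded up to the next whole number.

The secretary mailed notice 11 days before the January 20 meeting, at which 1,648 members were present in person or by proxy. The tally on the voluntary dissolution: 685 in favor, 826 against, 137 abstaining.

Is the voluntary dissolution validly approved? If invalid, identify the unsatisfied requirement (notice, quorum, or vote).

Invalid — vote requirement not satisfied.

Notice: 11 days given; 10 required. Satisfied.
Quorum: 33% of 4,180 = 1,379.40, rounded up to 1,380; 1,648 present. Satisfied.
Vote: requires a majority of the votes cast (1,648 − 137 abstaining = 1,511); a majority of 1511 is 756, so 756 needed; 685 in favor. Not satisfied.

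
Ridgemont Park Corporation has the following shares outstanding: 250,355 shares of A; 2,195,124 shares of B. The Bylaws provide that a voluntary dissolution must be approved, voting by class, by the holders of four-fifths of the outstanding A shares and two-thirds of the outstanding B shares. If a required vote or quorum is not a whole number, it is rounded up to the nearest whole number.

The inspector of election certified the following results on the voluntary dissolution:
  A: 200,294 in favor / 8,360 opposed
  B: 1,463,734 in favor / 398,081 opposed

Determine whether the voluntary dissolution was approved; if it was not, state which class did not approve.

Approved — every class gave the required vote.

A: 4/5 of 250355 = 200284; 200,284 required, 200,294 in favor — approved.
B: 2/3 of 2195124 = 1463416; 1,463,416 required, 1,463,734 in favor — approved.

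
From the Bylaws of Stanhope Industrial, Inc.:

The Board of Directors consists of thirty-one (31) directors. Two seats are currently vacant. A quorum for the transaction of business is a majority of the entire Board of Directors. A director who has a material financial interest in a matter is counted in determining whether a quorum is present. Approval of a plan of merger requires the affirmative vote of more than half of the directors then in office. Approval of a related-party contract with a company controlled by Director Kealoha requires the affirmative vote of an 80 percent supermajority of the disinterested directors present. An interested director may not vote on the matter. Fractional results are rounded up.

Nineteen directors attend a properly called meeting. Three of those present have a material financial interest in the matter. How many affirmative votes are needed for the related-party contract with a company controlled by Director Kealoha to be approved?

13

The related-party contract with a company controlled by Director Kealoha requires four-fifths of the disinterested directors present (19 − 3 = 16).
4/5 of 16 = 12.80, rounded up to 13.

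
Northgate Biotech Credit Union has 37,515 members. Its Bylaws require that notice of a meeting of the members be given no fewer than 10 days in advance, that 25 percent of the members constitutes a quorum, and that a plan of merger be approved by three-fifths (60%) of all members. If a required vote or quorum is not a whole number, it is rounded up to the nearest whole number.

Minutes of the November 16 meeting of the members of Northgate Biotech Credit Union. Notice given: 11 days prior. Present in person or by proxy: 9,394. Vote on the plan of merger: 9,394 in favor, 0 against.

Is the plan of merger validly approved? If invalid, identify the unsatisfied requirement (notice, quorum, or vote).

Invalid — vote requirement not satisfied.

Notice: 11 days given; 10 required. Satisfied.
Quorum: 25% of 37,515 = 9,378.75, rounded up to 9,379; 9,394 present. Satisfied.
Vote: requires three-fifths of all members (37,515); 3/5 of 37515 = 22509, so 22,509 needed; 9,394 in favor. Not satisfied.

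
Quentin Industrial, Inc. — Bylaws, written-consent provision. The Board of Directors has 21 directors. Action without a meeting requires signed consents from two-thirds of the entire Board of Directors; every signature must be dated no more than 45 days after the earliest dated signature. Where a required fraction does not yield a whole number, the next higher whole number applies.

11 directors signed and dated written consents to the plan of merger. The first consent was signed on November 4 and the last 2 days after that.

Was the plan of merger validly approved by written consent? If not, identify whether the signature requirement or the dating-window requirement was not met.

Signatures required: two-thirds of 21 — 2/3 of 21 = 14, so 14 needed; 11 signed. Insufficient.
Dating window: the latest signature is 2 days after the earliest; the limit is 45 days. Within the window.

Not effective — insufficient signatures.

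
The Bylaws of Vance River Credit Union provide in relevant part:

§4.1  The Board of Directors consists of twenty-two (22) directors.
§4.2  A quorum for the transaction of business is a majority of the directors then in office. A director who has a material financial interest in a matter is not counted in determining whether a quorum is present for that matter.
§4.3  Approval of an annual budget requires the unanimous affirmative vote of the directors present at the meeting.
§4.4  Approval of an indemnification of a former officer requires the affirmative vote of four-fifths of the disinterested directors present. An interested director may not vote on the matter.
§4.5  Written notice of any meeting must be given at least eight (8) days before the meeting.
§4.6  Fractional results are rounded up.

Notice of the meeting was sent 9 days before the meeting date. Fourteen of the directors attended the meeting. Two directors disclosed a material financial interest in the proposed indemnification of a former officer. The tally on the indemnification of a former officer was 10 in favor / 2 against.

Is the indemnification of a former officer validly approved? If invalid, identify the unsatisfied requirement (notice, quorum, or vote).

Notice: 9 days given; 8 required (9 ≥ 8). Satisfied.
Quorum: 14 present, but the 2 interested directors do not count, leaving 12. Quorum is 12. Satisfied.
Vote: the indemnification of a former officer requires four-fifths of the disinterested directors present (14 − 2 = 12). 4/5 of 12 = 9.60, rounded up to 10, so 10 affirmative votes are needed; 10 voted in favor. Satisfied.

Valid — all requirements satisfied.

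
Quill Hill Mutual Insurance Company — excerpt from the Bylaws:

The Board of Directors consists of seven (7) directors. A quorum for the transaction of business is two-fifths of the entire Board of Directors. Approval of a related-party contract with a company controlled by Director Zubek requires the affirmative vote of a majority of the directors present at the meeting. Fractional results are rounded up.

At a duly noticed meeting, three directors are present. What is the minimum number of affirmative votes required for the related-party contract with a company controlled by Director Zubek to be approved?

2

The related-party contract with a company controlled by Director Zubek requires a majority of the directors present (3).
A majority of 3 is 2.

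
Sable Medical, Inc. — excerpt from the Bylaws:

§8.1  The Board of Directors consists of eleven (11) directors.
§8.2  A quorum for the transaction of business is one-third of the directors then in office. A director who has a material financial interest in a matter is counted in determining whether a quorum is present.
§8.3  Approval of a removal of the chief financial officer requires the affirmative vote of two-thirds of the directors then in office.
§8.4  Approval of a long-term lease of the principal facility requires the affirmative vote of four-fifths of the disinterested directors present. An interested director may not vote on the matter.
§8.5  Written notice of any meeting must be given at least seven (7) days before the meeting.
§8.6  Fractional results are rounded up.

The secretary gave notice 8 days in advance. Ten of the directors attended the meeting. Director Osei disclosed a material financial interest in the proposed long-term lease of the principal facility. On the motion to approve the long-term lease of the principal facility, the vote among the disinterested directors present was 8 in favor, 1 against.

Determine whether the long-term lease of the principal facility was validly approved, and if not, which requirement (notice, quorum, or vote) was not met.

Valid — all requirements satisfied.

Notice: 8 days given; 7 required (8 ≥ 7). Satisfied.
Quorum: 10 present (interested directors count toward quorum); quorum is 4. Satisfied.
Vote: the long-term lease of the principal facility requires four-fifths of the disinterested directors present (10 − 1 = 9). 4/5 of 9 = 7.20, rounded up to 8, so 8 affirmative votes are needed; 8 voted in favor. Satisfied.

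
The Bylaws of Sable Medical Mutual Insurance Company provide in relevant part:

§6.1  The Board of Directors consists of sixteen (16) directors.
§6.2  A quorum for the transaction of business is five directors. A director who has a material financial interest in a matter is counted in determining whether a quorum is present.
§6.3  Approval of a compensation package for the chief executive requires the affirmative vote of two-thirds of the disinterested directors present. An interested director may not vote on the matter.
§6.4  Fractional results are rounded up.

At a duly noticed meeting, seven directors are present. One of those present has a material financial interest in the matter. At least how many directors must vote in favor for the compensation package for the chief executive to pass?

The compensation package for the chief executive requires two-thirds of the disinterested directors present (7 − 1 = 6).
2/3 of 6 = 4.

4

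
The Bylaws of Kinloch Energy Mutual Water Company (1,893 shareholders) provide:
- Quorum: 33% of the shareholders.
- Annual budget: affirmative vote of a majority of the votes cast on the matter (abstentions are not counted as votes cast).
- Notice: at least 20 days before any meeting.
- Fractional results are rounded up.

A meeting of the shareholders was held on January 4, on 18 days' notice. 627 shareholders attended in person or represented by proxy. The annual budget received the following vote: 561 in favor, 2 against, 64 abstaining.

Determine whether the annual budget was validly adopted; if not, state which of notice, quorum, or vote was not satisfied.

Notice: 18 days given; 20 required. Not satisfied.
Quorum: 33% of 1,893 = 624.69, rounded up to 625; 627 present. Satisfied.
Vote: requires a majority of the votes cast (627 − 64 abstaining = 563); a majority of 563 is 282, so 282 needed; 561 in favor. Satisfied.

Invalid — notice requirement not satisfied.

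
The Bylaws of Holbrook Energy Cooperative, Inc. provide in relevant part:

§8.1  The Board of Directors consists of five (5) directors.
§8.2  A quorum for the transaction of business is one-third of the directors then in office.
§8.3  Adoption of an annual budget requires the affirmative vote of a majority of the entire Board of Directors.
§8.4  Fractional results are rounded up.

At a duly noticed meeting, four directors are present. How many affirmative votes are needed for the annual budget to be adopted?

The annual budget requires a majority of the entire Board of Directors (5).
A majority of 5 is 3.

3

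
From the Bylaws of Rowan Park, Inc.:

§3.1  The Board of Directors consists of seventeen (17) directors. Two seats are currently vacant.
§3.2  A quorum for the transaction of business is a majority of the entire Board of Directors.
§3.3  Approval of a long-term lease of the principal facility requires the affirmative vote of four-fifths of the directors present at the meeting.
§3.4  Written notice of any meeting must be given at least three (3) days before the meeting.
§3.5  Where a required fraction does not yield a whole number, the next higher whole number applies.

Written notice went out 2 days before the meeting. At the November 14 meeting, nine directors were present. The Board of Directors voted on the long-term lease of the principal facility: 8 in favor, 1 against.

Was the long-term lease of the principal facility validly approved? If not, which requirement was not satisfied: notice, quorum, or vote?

Invalid — notice requirement not satisfied.

Notice: 2 days given; 3 required (2 < 3). Not satisfied.
Quorum: 9 present; quorum is 9. Satisfied.
Vote: the long-term lease of the principal facility requires four-fifths of the directors present (9). 4/5 of 9 = 7.20, rounded up to 8, so 8 affirmative votes are needed; 8 voted in favor. Satisfied.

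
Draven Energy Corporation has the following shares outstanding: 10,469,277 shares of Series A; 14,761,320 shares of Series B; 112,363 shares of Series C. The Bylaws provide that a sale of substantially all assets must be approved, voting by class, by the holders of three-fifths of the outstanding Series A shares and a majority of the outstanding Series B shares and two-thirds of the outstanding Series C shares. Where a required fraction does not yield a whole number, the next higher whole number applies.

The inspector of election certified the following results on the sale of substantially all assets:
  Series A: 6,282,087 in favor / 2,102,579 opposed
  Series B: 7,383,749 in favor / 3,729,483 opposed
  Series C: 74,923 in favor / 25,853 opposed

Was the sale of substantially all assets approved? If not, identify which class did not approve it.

Series A: 3/5 of 10469277 = 6281566.20, rounded up to 6281567; 6,281,567 required, 6,282,087 in favor — approved.
Series B: a majority of 14761320 is 7380661; 7,380,661 required, 7,383,749 in favor — approved.
Series C: 2/3 of 112363 = 74908.67, rounded up to 74909; 74,909 required, 74,923 in favor — approved.

Approved — every class gave the required vote.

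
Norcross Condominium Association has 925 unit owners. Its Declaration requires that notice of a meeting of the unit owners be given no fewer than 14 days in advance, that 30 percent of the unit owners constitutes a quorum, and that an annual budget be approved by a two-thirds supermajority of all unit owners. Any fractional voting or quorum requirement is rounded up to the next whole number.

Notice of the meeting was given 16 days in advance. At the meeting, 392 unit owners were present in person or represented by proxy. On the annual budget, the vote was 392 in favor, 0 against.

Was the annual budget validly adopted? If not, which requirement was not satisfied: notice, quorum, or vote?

Notice: 16 days given; 14 required. Satisfied.
Quorum: 30% of 925 = 277.50, rounded up to 278; 392 present. Satisfied.
Vote: requires two-thirds of all unit owners (925); 2/3 of 925 = 616.67, rounded up to 617, so 617 needed; 392 in favor. Not satisfied.

Invalid — vote requirement not satisfied.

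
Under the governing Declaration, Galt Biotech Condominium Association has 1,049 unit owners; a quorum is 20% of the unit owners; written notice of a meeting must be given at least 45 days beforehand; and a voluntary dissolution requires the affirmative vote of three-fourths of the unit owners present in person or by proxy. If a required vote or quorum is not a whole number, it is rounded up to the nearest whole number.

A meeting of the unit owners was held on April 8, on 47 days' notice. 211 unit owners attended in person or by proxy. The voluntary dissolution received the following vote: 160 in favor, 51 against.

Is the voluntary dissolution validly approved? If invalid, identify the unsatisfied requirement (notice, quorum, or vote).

Notice: 47 days given; 45 required. Satisfied.
Quorum: 20% of 1,049 = 209.80, rounded up to 210; 211 present. Satisfied.
Vote: requires three-fourths of those present (211); 3/4 of 211 = 158.25, rounded up to 159, so 159 needed; 160 in favor. Satisfied.

Valid — all requirements satisfied.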